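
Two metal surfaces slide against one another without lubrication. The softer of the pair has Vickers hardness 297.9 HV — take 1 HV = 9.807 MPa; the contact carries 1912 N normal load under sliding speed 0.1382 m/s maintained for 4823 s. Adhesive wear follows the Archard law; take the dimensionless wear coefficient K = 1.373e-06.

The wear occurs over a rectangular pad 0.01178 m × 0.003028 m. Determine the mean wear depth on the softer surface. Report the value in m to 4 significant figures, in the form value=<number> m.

value=1.679e-05 m

All working math maintains full precision — intermediates are printed rounded — rounded just once to 4 significant figures.
Convert: Sliding distance L = v·t = 0.1382 m/s × 4823 s = 666.5 m.
Convert: Hardness H = 297.9 HV × 9.807 MPa/HV = 2922 MPa = 2.922e+09 Pa.
Convert: Contact area A = 0.01178 m × 0.003028 m = 3.567e-05 m².
Working in SI base units: W = 1912 N, H = 2.922e+09 Pa, K = 1.373e-06.
Archard volume V = K·W·L/H = 1.373e-06 · 1912 · 666.5 / 2.922e+09 = 5.989e-10 m³.
Mean wear depth h = V/A = 5.989e-10 / 3.567e-05 = 1.679e-05 m.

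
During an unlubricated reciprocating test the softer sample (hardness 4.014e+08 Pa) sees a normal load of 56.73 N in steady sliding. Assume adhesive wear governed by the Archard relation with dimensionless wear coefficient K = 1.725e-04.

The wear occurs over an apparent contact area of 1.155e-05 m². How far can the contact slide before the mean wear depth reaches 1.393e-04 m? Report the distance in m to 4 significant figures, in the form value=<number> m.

Every step carries full float precision; intermediate values are shown rounded, and rounded just once: 4 significant digits.
In SI base units, W = 56.73 N, H = 4.014e+08 Pa, K = 1.725e-04.
At the depth limit, V_lim = h_lim·A = 1.393e-04 · 1.155e-05 = 1.609e-09 m³.
Life L = V_lim·H/(K·W) = 1.609e-09 · 4.014e+08 / (1.725e-04 · 56.73) = 65.99 m.

value=65.99 m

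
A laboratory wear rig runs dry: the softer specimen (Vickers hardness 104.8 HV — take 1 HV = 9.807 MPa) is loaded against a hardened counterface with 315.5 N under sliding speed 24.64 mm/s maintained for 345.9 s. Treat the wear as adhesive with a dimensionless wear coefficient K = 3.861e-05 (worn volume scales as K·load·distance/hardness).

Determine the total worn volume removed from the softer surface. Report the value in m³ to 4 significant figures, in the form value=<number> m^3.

value=1.010e-10 m^3

Intermediate values appear rounded; all arithmetic holds full precision — one last rounding: four significant digits.
Convert: Sliding speed v = 24.64 mm/s = 0.02464 m/s. Distance covered L = v·t = 0.02464 m/s × 345.9 s = 8.523 m.
Convert: Hardness H = 104.8 HV × 9.807 MPa/HV = 1028 MPa = 1.028e+09 Pa.
Collected in SI base units: W = 315.5 N, H = 1.028e+09 Pa, K = 3.861e-05.
Wear volume V = K·W·L/H = 3.861e-05 · 315.5 · 8.523 / 1.028e+09 = 1.010e-10 m³.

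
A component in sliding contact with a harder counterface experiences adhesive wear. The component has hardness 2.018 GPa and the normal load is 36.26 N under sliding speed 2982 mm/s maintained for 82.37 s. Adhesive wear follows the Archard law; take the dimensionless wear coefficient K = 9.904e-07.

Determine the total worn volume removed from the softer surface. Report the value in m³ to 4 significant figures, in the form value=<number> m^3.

value=4.371e-12 m^3

Every step keeps full precision; intermediates are printed rounded, and a lone final rounding, at four significant figures.
Sliding speed v = 2982 mm/s = 2.982 m/s. Distance L = v·t = 2.982 m/s × 82.37 s = 245.6 m.
Hardness H = 2.018 GPa = 2.018e+09 Pa.
Collected in SI base units: W = 36.26 N, H = 2.018e+09 Pa, K = 9.904e-07.
Volume removed: V = K·W·L/H = 9.904e-07 · 36.26 · 245.6 / 2.018e+09 = 4.371e-12 m³.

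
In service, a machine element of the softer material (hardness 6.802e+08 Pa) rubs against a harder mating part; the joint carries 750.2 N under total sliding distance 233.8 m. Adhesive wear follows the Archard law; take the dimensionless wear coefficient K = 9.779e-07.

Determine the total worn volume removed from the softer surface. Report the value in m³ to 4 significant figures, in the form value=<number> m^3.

value=2.522e-10 m^3

Intermediates are shown rounded, and all arithmetic holds exact precision. Rounded just once: 4 significant digits.
Restated in SI base units: W = 750.2 N, H = 6.802e+08 Pa, K = 9.779e-07.
By Archard's law, V = K·W·L/H = 9.779e-07 · 750.2 · 233.8 / 6.802e+08 = 2.522e-10 m³.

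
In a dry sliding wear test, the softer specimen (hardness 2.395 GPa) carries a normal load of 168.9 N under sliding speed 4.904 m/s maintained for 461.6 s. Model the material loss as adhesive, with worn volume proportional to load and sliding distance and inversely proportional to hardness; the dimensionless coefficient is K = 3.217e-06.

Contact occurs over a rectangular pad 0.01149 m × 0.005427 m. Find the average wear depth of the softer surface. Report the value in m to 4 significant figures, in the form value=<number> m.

value=8.236e-06 m

The computation holds exact precision; displayed values are rounded; rounded once at the end to four significant figures.
Total distance L = v·t = 4.904 m/s × 461.6 s = 2264 m.
Hardness H = 2.395 GPa = 2.395e+09 Pa.
Contact area A = 0.01149 m × 0.005427 m = 6.236e-05 m².
Collected in SI base units: W = 168.9 N, H = 2.395e+09 Pa, K = 3.217e-06.
Apply Archard: V = K·W·L/H = 3.217e-06 · 168.9 · 2264 / 2.395e+09 = 5.136e-10 m³.
Average depth h = V/A = 5.136e-10 / 6.236e-05 = 8.236e-06 m.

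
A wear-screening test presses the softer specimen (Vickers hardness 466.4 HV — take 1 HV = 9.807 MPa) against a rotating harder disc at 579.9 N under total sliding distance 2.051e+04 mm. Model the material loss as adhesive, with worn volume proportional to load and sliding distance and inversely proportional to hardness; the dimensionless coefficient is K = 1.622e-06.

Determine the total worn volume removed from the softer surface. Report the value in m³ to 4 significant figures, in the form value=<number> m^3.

Quoted intermediates are rounded. Every step holds full float precision, and one final rounding to four significant figures.
The distance L = 2.051e+04 mm = 20.51 m.
Hardness H = 466.4 HV × 9.807 MPa/HV = 4574 MPa = 4.574e+09 Pa.
Expressed in SI base units: W = 579.9 N, H = 4.574e+09 Pa, K = 1.622e-06.
Apply Archard: V = K·W·L/H = 1.622e-06 · 579.9 · 20.51 / 4.574e+09 = 4.218e-12 m³.

value=4.218e-12 m^3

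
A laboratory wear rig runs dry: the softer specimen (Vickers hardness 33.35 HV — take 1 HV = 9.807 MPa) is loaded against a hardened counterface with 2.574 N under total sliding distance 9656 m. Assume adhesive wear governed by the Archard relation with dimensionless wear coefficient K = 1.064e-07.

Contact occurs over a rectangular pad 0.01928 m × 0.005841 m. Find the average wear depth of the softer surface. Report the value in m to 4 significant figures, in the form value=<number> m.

Printed values are rounded; the algebra keeps exact precision — a lone final rounding, at 4 significant figures.
Convert: Hardness H = 33.35 HV × 9.807 MPa/HV = 327.1 MPa = 3.271e+08 Pa.
Convert: Contact area A = 0.01928 m × 0.005841 m = 1.126e-04 m².
SI base units throughout: W = 2.574 N, H = 3.271e+08 Pa, K = 1.064e-07.
Apply Archard: V = K·W·L/H = 1.064e-07 · 2.574 · 9656 / 3.271e+08 = 8.086e-12 m³.
Wear depth h = V/A = 8.086e-12 / 1.126e-04 = 7.180e-08 m.

value=7.180e-08 m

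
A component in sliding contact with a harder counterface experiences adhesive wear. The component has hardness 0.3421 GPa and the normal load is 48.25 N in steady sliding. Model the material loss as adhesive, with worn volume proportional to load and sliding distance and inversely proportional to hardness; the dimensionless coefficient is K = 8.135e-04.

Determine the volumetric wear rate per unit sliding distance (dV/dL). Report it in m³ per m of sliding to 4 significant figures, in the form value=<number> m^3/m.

Shown intermediates are rounded, and the algebra runs at full precision; rounded just once to 4 significant figures.
Convert: Hardness H = 0.3421 GPa = 3.421e+08 Pa.
As SI base values: W = 48.25 N, H = 3.421e+08 Pa, K = 8.135e-04.
The wear rate dV/dL = K·W/H: 8.135e-04 · 48.25 / 3.421e+08 = 1.147e-10 m³/m.

value=1.147e-10 m^3/m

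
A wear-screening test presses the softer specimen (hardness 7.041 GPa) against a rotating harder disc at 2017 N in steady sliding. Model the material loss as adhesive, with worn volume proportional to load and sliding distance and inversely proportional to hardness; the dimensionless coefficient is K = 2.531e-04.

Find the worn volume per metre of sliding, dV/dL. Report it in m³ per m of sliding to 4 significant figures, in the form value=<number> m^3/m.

value=7.250e-11 m^3/m

The computation holds full float precision. Displayed values are rounded, and one final rounding, at 4 significant figures.
Convert: Hardness H = 7.041 GPa = 7.041e+09 Pa.
Working in SI base units: W = 2017 N, H = 7.041e+09 Pa, K = 2.531e-04.
Sliding wear rate dV/dL = K·W/H, per unit distance: 2.531e-04 · 2017 / 7.041e+09 = 7.250e-11 m³/m.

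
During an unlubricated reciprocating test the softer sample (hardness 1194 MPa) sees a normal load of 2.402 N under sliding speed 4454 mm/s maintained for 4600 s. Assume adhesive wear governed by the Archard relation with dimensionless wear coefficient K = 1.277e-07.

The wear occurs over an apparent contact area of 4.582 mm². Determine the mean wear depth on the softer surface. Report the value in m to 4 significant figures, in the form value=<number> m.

value=1.149e-06 m

Each operation runs at full float precision. The intermediates are printed rounded — a single final rounding to 4 significant digits.
Convert: Sliding speed v = 4454 mm/s = 4.454 m/s. Distance L = v·t = 4.454 m/s × 4600 s = 2.049e+04 m.
Convert: Hardness H = 1194 MPa = 1.194e+09 Pa.
Convert: Contact area A = 4.582 mm² = 4.582e-06 m².
As SI base values: W = 2.402 N, H = 1.194e+09 Pa, K = 1.277e-07.
By Archard's law, V = K·W·L/H = 1.277e-07 · 2.402 · 2.049e+04 / 1.194e+09 = 5.263e-12 m³.
Wear depth h = V/A = 5.263e-12 / 4.582e-06 = 1.149e-06 m.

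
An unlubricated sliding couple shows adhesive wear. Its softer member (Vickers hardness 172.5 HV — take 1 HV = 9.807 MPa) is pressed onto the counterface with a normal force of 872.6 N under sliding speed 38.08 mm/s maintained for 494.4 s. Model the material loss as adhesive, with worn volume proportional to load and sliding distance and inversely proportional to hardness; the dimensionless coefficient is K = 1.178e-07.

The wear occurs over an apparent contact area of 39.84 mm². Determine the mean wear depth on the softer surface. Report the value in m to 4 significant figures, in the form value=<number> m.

value=2.871e-08 m

Quoted intermediates are rounded. The computation keeps full float precision — one last rounding to 4 significant figures.
Sliding speed v = 38.08 mm/s = 0.03808 m/s. Distance L = v·t = 0.03808 m/s × 494.4 s = 18.83 m.
Hardness H = 172.5 HV × 9.807 MPa/HV = 1692 MPa = 1.692e+09 Pa.
Contact area A = 39.84 mm² = 3.984e-05 m².
Restated in SI base units: W = 872.6 N, H = 1.692e+09 Pa, K = 1.178e-07.
Worn volume V = K·W·L/H = 1.178e-07 · 872.6 · 18.83 / 1.692e+09 = 1.144e-12 m³.
Depth of wear h = V/A = 1.144e-12 / 3.984e-05 = 2.871e-08 m.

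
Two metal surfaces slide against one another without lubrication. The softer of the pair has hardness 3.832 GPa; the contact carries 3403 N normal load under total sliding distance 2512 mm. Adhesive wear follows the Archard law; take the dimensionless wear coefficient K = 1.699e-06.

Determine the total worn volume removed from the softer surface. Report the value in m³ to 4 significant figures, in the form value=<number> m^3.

value=3.790e-12 m^3

Intermediates are printed rounded, and every step holds full precision — rounded once at the end to 4 significant digits.
Convert: Distance covered L = 2512 mm = 2.512 m.
Convert: Hardness H = 3.832 GPa = 3.832e+09 Pa.
Collected in SI base units: W = 3403 N, H = 3.832e+09 Pa, K = 1.699e-06.
Archard volume V = K·W·L/H = 1.699e-06 · 3403 · 2.512 / 3.832e+09 = 3.790e-12 m³.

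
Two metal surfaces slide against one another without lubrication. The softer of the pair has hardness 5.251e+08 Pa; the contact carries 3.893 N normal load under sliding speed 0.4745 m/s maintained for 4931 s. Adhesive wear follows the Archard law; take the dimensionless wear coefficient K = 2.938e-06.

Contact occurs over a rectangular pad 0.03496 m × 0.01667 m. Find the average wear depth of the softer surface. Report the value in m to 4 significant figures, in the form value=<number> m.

Intermediates are shown rounded. The algebra carries full precision. Rounded once at the end to four significant digits.
Convert: Path length L = v·t = 0.4745 m/s × 4931 s = 2340 m.
Convert: Contact area A = 0.03496 m × 0.01667 m = 5.828e-04 m².
Working in SI base units: W = 3.893 N, H = 5.251e+08 Pa, K = 2.938e-06.
Worn volume V = K·W·L/H = 2.938e-06 · 3.893 · 2340 / 5.251e+08 = 5.096e-11 m³.
Mean wear depth h = V/A = 5.096e-11 / 5.828e-04 = 8.745e-08 m.

value=8.745e-08 m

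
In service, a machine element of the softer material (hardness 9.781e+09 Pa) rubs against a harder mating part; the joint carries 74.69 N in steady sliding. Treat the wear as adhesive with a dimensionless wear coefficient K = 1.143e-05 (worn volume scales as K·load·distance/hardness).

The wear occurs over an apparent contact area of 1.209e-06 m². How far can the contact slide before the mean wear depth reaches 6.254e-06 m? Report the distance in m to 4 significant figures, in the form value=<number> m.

The intermediates are shown rounded; all working math carries exact precision — a lone final rounding to four significant figures.
As SI base values: W = 74.69 N, H = 9.781e+09 Pa, K = 1.143e-05.
Permissible volume V_lim = h_lim·A = 6.254e-06 · 1.209e-06 = 7.561e-12 m³.
Inverting, life L = V_lim·H/(K·W) = 7.561e-12 · 9.781e+09 / (1.143e-05 · 74.69) = 86.63 m.

value=86.63 m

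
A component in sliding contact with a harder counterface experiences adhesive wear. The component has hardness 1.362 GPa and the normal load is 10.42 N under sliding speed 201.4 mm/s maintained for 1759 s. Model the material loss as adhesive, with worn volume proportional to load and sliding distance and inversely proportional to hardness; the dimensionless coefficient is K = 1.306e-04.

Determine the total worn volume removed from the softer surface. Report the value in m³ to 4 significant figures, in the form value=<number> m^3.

value=3.540e-10 m^3

Intermediate values appear rounded; each operation holds full float precision. Rounded once at the end, at 4 significant digits.
Convert: Sliding speed v = 201.4 mm/s = 0.2014 m/s. Distance covered L = v·t = 0.2014 m/s × 1759 s = 354.3 m.
Convert: Hardness H = 1.362 GPa = 1.362e+09 Pa.
Restated in SI base units: W = 10.42 N, H = 1.362e+09 Pa, K = 1.306e-04.
Apply Archard: V = K·W·L/H = 1.306e-04 · 10.42 · 354.3 / 1.362e+09 = 3.540e-10 m³.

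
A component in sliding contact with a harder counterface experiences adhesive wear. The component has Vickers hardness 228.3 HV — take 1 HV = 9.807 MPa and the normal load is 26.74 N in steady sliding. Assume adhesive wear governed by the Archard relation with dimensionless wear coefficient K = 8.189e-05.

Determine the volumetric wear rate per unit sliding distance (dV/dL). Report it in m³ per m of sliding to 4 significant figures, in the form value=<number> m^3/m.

Each operation runs at full float precision — intermediates are printed rounded, and a single final rounding to four significant figures.
Convert: Hardness H = 228.3 HV × 9.807 MPa/HV = 2239 MPa = 2.239e+09 Pa.
In SI base units, W = 26.74 N, H = 2.239e+09 Pa, K = 8.189e-05.
Rate of wear dV/dL = K·W/H (independent of L): 8.189e-05 · 26.74 / 2.239e+09 = 9.780e-13 m³/m.

value=9.780e-13 m^3/m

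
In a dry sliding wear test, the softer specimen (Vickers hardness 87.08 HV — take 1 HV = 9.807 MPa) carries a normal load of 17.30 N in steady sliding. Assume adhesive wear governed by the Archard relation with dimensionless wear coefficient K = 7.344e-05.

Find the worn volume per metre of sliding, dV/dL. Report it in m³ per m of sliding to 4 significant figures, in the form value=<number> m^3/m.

The computation runs at full precision. The intermediates are displayed rounded, and rounded just once, at 4 significant digits.
Convert: Hardness H = 87.08 HV × 9.807 MPa/HV = 854.0 MPa = 8.540e+08 Pa.
SI base units throughout: W = 17.30 N, H = 8.540e+08 Pa, K = 7.344e-05.
Rate of wear dV/dL = K·W/H: 7.344e-05 · 17.30 / 8.540e+08 = 1.488e-12 m³/m.

value=1.488e-12 m^3/m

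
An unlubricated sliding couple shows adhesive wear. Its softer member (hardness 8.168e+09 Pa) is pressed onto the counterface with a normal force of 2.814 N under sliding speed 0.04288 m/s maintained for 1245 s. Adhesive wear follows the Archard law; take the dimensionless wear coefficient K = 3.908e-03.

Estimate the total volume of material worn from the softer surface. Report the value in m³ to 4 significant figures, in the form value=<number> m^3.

Intermediate values appear rounded — every step carries exact precision. Rounded once at the end, at 4 significant figures.
Sliding distance L = v·t = 0.04288 m/s × 1245 s = 53.39 m.
SI base units throughout: W = 2.814 N, H = 8.168e+09 Pa, K = 3.908e-03.
Apply Archard: V = K·W·L/H = 3.908e-03 · 2.814 · 53.39 / 8.168e+09 = 7.188e-11 m³.

value=7.188e-11 m^3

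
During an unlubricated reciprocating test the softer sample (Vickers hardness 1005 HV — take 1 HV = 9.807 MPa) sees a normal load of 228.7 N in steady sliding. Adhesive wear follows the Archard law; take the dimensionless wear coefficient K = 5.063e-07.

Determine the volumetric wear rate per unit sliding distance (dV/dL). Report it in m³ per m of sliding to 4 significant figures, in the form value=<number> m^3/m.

All arithmetic runs at full precision, and intermediate values are printed rounded — rounded once at the end: four significant figures.
Hardness H = 1005 HV × 9.807 MPa/HV = 9856 MPa = 9.856e+09 Pa.
Collected in SI base units: W = 228.7 N, H = 9.856e+09 Pa, K = 5.063e-07.
The wear rate dV/dL = K·W/H (no L dependence): 5.063e-07 · 228.7 / 9.856e+09 = 1.175e-14 m³/m.

value=1.175e-14 m^3/m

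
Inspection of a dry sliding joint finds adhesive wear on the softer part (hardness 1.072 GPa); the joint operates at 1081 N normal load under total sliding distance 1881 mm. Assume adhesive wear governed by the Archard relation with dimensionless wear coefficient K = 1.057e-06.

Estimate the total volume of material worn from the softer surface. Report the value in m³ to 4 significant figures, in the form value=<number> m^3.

value=2.005e-12 m^3

Displayed values are rounded. The computation holds full float precision; one final rounding, at 4 significant figures.
Convert: Total distance L = 1881 mm = 1.881 m.
Convert: Hardness H = 1.072 GPa = 1.072e+09 Pa.
Working in SI base units: W = 1081 N, H = 1.072e+09 Pa, K = 1.057e-06.
Volume removed: V = K·W·L/H = 1.057e-06 · 1081 · 1.881 / 1.072e+09 = 2.005e-12 m³.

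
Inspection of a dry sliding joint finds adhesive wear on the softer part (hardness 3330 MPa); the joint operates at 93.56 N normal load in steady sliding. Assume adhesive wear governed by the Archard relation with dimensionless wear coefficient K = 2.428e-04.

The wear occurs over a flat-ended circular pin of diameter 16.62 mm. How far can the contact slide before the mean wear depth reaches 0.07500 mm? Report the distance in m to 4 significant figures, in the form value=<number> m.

The algebra holds full float precision; the intermediates are displayed rounded. Rounded once at the end: four significant figures.
Hardness H = 3330 MPa = 3.330e+09 Pa.
Pin diameter d = 16.62 mm = 0.01662 m. Contact area A = π·d²/4 = π·(0.01662 m)²/4 = 2.169e-04 m².
Depth limit h_lim = 0.07500 mm = 7.500e-05 m.
As SI base values: W = 93.56 N, H = 3.330e+09 Pa, K = 2.428e-04.
Permissible volume V_lim = h_lim·A = 7.500e-05 · 2.169e-04 = 1.627e-08 m³.
Thus life L = V_lim·H/(K·W) = 1.627e-08 · 3.330e+09 / (2.428e-04 · 93.56) = 2385 m.

value=2385 m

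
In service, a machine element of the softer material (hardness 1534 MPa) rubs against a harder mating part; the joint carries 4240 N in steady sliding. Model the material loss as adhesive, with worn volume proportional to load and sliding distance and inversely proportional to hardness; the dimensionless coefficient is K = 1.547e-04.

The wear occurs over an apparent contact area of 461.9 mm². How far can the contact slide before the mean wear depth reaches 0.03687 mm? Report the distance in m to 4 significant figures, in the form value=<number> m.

The intermediates are displayed rounded. Each operation maintains exact precision; a single final rounding, at 4 significant figures.
Convert: Hardness H = 1534 MPa = 1.534e+09 Pa.
Convert: Contact area A = 461.9 mm² = 4.619e-04 m².
Convert: Depth limit h_lim = 0.03687 mm = 3.687e-05 m.
Restated in SI base units: W = 4240 N, H = 1.534e+09 Pa, K = 1.547e-04.
Volume at the limit: V_lim = h_lim·A = 3.687e-05 · 4.619e-04 = 1.703e-08 m³.
Thus life L = V_lim·H/(K·W) = 1.703e-08 · 1.534e+09 / (1.547e-04 · 4240) = 39.83 m.

value=39.83 m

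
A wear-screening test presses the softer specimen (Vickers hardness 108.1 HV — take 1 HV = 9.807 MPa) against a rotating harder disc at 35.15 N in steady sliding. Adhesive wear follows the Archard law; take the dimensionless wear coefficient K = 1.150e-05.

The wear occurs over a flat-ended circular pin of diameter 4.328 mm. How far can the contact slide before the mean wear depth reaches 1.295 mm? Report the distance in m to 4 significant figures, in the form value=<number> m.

value=4.997e+04 m

All working math maintains exact precision; shown intermediates are rounded. Rounded just once to four significant digits.
Hardness H = 108.1 HV × 9.807 MPa/HV = 1060 MPa = 1.060e+09 Pa.
Pin diameter d = 4.328 mm = 0.004328 m. Contact area A = π·d²/4 = π·(0.004328 m)²/4 = 1.471e-05 m².
Depth limit h_lim = 1.295 mm = 0.001295 m.
Collected in SI base units: W = 35.15 N, H = 1.060e+09 Pa, K = 1.150e-05.
Limit volume V_lim = h_lim·A = 0.001295 · 1.471e-05 = 1.905e-08 m³.
Thus life L = V_lim·H/(K·W) = 1.905e-08 · 1.060e+09 / (1.150e-05 · 35.15) = 4.997e+04 m.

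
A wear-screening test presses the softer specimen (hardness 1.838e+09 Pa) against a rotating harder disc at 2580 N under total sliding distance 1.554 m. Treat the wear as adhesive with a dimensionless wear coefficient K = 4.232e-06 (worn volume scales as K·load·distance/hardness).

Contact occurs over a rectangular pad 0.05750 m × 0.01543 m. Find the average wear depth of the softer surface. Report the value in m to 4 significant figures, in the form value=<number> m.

value=1.040e-08 m

The algebra carries full float precision, and intermediate values are shown rounded. Rounded just once to four significant figures.
Convert: Contact area A = 0.05750 m × 0.01543 m = 8.872e-04 m².
Expressed in SI base units: W = 2580 N, H = 1.838e+09 Pa, K = 4.232e-06.
Volume removed: V = K·W·L/H = 4.232e-06 · 2580 · 1.554 / 1.838e+09 = 9.231e-12 m³.
Depth h = V/A = 9.231e-12 / 8.872e-04 = 1.040e-08 m.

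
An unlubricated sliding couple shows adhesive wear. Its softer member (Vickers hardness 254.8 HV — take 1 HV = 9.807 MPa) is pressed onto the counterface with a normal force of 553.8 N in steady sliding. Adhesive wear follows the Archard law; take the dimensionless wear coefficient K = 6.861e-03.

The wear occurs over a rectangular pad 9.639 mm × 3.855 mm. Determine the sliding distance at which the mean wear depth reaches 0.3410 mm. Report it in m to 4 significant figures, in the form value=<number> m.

The algebra runs at full precision, and intermediates are printed rounded, and rounded just once, at four significant digits.
Hardness H = 254.8 HV × 9.807 MPa/HV = 2499 MPa = 2.499e+09 Pa.
Pad sides 9.639 mm × 3.855 mm = 0.009639 m × 0.003855 m. Contact area A = 0.009639 m × 0.003855 m = 3.716e-05 m².
Depth limit h_lim = 0.3410 mm = 3.410e-04 m.
As SI base values: W = 553.8 N, H = 2.499e+09 Pa, K = 6.861e-03.
Limit volume V_lim = h_lim·A = 3.410e-04 · 3.716e-05 = 1.267e-08 m³.
Life L = V_lim·H/(K·W) = 1.267e-08 · 2.499e+09 / (6.861e-03 · 553.8) = 8.333 m.

value=8.333 m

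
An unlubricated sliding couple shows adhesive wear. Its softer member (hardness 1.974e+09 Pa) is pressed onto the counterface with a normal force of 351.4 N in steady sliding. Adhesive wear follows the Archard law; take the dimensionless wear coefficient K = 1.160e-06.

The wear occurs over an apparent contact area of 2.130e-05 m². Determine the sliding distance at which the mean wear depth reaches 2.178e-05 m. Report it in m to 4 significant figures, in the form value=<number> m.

value=2247 m

Intermediate values appear rounded — every step maintains full precision, and rounded just once, at 4 significant digits.
As SI base values: W = 351.4 N, H = 1.974e+09 Pa, K = 1.160e-06.
Volume at the limit: V_lim = h_lim·A = 2.178e-05 · 2.130e-05 = 4.639e-10 m³.
So the life L = V_lim·H/(K·W) = 4.639e-10 · 1.974e+09 / (1.160e-06 · 351.4) = 2247 m.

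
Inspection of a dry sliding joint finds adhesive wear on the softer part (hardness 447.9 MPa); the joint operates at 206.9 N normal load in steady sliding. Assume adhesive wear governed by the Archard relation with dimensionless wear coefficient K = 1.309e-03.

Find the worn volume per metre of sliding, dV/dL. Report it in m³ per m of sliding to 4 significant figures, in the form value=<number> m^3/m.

value=6.047e-10 m^3/m

The intermediates are printed rounded, and all arithmetic holds full float precision; one last rounding: 4 significant digits.
Hardness H = 447.9 MPa = 4.479e+08 Pa.
As SI base values: W = 206.9 N, H = 4.479e+08 Pa, K = 1.309e-03.
Rate of wear dV/dL = K·W/H, per unit distance: 1.309e-03 · 206.9 / 4.479e+08 = 6.047e-10 m³/m.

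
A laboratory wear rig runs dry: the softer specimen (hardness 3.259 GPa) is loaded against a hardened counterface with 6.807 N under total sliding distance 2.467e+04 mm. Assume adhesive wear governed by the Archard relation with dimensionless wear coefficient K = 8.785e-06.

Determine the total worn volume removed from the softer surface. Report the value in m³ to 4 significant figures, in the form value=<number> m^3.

Intermediates are displayed rounded, and the computation keeps full float precision. Rounded once at the end to 4 significant figures.
Path length L = 2.467e+04 mm = 24.67 m.
Hardness H = 3.259 GPa = 3.259e+09 Pa.
Working in SI base units: W = 6.807 N, H = 3.259e+09 Pa, K = 8.785e-06.
Archard volume V = K·W·L/H = 8.785e-06 · 6.807 · 24.67 / 3.259e+09 = 4.527e-13 m³.

value=4.527e-13 m^3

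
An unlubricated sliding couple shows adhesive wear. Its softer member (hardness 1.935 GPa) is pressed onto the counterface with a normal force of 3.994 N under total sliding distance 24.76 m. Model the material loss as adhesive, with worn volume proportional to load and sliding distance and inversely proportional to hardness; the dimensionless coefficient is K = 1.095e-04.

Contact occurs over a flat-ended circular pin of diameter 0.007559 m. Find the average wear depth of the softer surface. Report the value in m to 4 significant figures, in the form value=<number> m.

The intermediates are displayed rounded, and the algebra runs at full float precision. Rounded just once to 4 significant figures.
Convert: Hardness H = 1.935 GPa = 1.935e+09 Pa.
Convert: Contact area A = π·d²/4 = π·(0.007559 m)²/4 = 4.488e-05 m².
SI base units throughout: W = 3.994 N, H = 1.935e+09 Pa, K = 1.095e-04.
Apply Archard: V = K·W·L/H = 1.095e-04 · 3.994 · 24.76 / 1.935e+09 = 5.596e-12 m³.
Depth of wear h = V/A = 5.596e-12 / 4.488e-05 = 1.247e-07 m.

value=1.247e-07 m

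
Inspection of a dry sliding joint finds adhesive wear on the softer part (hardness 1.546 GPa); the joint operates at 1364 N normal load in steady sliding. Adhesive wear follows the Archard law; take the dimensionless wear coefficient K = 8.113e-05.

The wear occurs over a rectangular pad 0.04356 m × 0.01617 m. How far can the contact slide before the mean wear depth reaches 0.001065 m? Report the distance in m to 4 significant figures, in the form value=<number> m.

The algebra keeps full precision. The intermediates are displayed rounded — one last rounding: 4 significant digits.
Convert: Hardness H = 1.546 GPa = 1.546e+09 Pa.
Convert: Contact area A = 0.04356 m × 0.01617 m = 7.044e-04 m².
Collected in SI base units: W = 1364 N, H = 1.546e+09 Pa, K = 8.113e-05.
Wearable volume V_lim = h_lim·A = 0.001065 · 7.044e-04 = 7.501e-07 m³.
So the life L = V_lim·H/(K·W) = 7.501e-07 · 1.546e+09 / (8.113e-05 · 1364) = 1.048e+04 m.

value=1.048e+04 m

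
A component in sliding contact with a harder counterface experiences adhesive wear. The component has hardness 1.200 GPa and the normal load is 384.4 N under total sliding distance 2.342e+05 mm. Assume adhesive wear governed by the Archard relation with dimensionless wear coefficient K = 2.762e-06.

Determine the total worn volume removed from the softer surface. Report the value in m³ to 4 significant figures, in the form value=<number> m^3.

The algebra holds exact precision; intermediate values are printed rounded — a single final rounding: 4 significant digits.
The distance L = 2.342e+05 mm = 234.2 m.
Hardness H = 1.200 GPa = 1.200e+09 Pa.
As SI base values: W = 384.4 N, H = 1.200e+09 Pa, K = 2.762e-06.
Archard relation: V = K·W·L/H = 2.762e-06 · 384.4 · 234.2 / 1.200e+09 = 2.072e-10 m³.

value=2.072e-10 m^3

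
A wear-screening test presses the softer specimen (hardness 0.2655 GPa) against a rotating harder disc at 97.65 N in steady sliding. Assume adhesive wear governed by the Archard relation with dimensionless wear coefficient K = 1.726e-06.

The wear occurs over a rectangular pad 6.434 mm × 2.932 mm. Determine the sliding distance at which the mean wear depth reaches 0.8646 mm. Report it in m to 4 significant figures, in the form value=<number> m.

Intermediate values are printed rounded — all working math runs at exact precision; a lone final rounding to four significant figures.
Hardness H = 0.2655 GPa = 2.655e+08 Pa.
Pad sides 6.434 mm × 2.932 mm = 0.006434 m × 0.002932 m. Contact area A = 0.006434 m × 0.002932 m = 1.886e-05 m².
Depth limit h_lim = 0.8646 mm = 8.646e-04 m.
Working in SI base units: W = 97.65 N, H = 2.655e+08 Pa, K = 1.726e-06.
Allowed volume V_lim = h_lim·A = 8.646e-04 · 1.886e-05 = 1.631e-08 m³.
Sliding life L = V_lim·H/(K·W) = 1.631e-08 · 2.655e+08 / (1.726e-06 · 97.65) = 2.569e+04 m.

value=2.569e+04 m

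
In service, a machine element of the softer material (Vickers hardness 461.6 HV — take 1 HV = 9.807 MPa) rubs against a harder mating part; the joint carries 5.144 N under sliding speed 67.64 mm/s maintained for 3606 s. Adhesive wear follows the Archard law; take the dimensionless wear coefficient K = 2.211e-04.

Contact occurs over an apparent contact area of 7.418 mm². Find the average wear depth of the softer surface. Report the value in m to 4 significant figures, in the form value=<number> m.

value=8.261e-06 m

All working math maintains full float precision; the intermediates are printed rounded; one final rounding: 4 significant figures.
Sliding speed v = 67.64 mm/s = 0.06764 m/s. Total distance L = v·t = 0.06764 m/s × 3606 s = 243.9 m.
Hardness H = 461.6 HV × 9.807 MPa/HV = 4527 MPa = 4.527e+09 Pa.
Contact area A = 7.418 mm² = 7.418e-06 m².
Expressed in SI base units: W = 5.144 N, H = 4.527e+09 Pa, K = 2.211e-04.
Apply Archard: V = K·W·L/H = 2.211e-04 · 5.144 · 243.9 / 4.527e+09 = 6.128e-11 m³.
Mean depth h = V/A = 6.128e-11 / 7.418e-06 = 8.261e-06 m.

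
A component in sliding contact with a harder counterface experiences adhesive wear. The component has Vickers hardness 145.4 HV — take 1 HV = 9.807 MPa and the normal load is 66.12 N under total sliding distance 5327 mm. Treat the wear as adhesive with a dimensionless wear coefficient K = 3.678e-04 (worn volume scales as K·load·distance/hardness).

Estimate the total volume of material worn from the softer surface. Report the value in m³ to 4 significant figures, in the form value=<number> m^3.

value=9.085e-11 m^3

Each operation carries exact precision — the intermediates are shown rounded, and one final rounding, at 4 significant digits.
Path length L = 5327 mm = 5.327 m.
Hardness H = 145.4 HV × 9.807 MPa/HV = 1426 MPa = 1.426e+09 Pa.
Collected in SI base units: W = 66.12 N, H = 1.426e+09 Pa, K = 3.678e-04.
The Archard volume V = K·W·L/H = 3.678e-04 · 66.12 · 5.327 / 1.426e+09 = 9.085e-11 m³.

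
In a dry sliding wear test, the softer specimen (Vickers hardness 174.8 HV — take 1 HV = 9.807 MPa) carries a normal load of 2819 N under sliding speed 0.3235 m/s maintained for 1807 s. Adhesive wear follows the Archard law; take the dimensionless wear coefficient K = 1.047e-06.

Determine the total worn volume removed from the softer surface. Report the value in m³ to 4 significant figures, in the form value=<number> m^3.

All working math carries full precision — the intermediates are shown rounded, and one final rounding: 4 significant figures.
Convert: Path length L = v·t = 0.3235 m/s × 1807 s = 584.6 m.
Convert: Hardness H = 174.8 HV × 9.807 MPa/HV = 1714 MPa = 1.714e+09 Pa.
Collected in SI base units: W = 2819 N, H = 1.714e+09 Pa, K = 1.047e-06.
Worn volume V = K·W·L/H = 1.047e-06 · 2819 · 584.6 / 1.714e+09 = 1.006e-09 m³.

value=1.006e-09 m^3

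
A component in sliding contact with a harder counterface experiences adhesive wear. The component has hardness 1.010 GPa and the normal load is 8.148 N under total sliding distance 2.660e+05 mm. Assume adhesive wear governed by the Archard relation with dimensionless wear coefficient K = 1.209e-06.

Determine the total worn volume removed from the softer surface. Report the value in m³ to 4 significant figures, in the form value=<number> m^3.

Shown intermediates are rounded; every step keeps full float precision — one final rounding: four significant digits.
Convert: Distance covered L = 2.660e+05 mm = 266.0 m.
Convert: Hardness H = 1.010 GPa = 1.010e+09 Pa.
Expressed in SI base units: W = 8.148 N, H = 1.010e+09 Pa, K = 1.209e-06.
The Archard volume V = K·W·L/H = 1.209e-06 · 8.148 · 266.0 / 1.010e+09 = 2.594e-12 m³.

value=2.594e-12 m^3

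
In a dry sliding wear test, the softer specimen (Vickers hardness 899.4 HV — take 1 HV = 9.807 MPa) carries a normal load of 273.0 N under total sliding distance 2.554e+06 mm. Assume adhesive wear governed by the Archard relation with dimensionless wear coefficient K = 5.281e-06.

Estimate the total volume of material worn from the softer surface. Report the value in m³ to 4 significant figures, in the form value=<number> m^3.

value=4.175e-10 m^3

Every step runs at full float precision. Displayed values are rounded. Rounded just once, at 4 significant digits.
Path length L = 2.554e+06 mm = 2554 m.
Hardness H = 899.4 HV × 9.807 MPa/HV = 8820 MPa = 8.820e+09 Pa.
Expressed in SI base units: W = 273.0 N, H = 8.820e+09 Pa, K = 5.281e-06.
Wear volume V = K·W·L/H = 5.281e-06 · 273.0 · 2554 / 8.820e+09 = 4.175e-10 m³.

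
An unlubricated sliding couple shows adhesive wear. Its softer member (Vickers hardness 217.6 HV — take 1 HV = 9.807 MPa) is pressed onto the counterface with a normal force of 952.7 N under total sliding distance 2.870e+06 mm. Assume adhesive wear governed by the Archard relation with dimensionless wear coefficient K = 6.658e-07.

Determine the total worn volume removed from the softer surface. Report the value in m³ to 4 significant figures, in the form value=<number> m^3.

The algebra runs at full precision — the intermediates are shown rounded, and rounded once at the end: four significant digits.
Convert: Distance covered L = 2.870e+06 mm = 2870 m.
Convert: Hardness H = 217.6 HV × 9.807 MPa/HV = 2134 MPa = 2.134e+09 Pa.
Collected in SI base units: W = 952.7 N, H = 2.134e+09 Pa, K = 6.658e-07.
Archard relation: V = K·W·L/H = 6.658e-07 · 952.7 · 2870 / 2.134e+09 = 8.531e-10 m³.

value=8.531e-10 m^3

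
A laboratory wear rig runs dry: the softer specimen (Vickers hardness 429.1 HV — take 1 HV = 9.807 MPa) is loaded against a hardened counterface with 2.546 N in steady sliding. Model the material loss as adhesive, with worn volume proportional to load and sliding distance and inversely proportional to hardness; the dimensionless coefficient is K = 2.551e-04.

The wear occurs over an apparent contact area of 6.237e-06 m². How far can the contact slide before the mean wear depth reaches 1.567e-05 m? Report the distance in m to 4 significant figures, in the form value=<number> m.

Each operation maintains full precision, and intermediate values are shown rounded, and a lone final rounding: 4 significant digits.
Convert: Hardness H = 429.1 HV × 9.807 MPa/HV = 4208 MPa = 4.208e+09 Pa.
As SI base values: W = 2.546 N, H = 4.208e+09 Pa, K = 2.551e-04.
Volume at the limit: V_lim = h_lim·A = 1.567e-05 · 6.237e-06 = 9.773e-11 m³.
Inverting, life L = V_lim·H/(K·W) = 9.773e-11 · 4.208e+09 / (2.551e-04 · 2.546) = 633.2 m.

value=633.2 m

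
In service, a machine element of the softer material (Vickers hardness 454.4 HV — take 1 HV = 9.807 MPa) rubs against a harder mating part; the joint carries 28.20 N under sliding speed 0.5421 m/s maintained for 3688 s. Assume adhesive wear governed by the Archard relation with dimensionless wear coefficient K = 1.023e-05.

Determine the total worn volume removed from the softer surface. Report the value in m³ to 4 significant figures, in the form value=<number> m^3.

value=1.294e-10 m^3

The intermediates are shown rounded, and all arithmetic maintains full float precision, and rounded once at the end: four significant figures.
Convert: Distance L = v·t = 0.5421 m/s × 3688 s = 1999 m.
Convert: Hardness H = 454.4 HV × 9.807 MPa/HV = 4456 MPa = 4.456e+09 Pa.
In SI base units: W = 28.20 N, H = 4.456e+09 Pa, K = 1.023e-05.
Volume removed: V = K·W·L/H = 1.023e-05 · 28.20 · 1999 / 4.456e+09 = 1.294e-10 m³.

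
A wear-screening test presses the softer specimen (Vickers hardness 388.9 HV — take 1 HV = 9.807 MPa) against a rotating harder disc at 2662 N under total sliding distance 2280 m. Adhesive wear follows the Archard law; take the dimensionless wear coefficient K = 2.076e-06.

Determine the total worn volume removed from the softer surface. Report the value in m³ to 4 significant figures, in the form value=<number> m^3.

value=3.304e-09 m^3

The intermediates are displayed rounded; the computation keeps full precision; rounded once at the end, at four significant digits.
Hardness H = 388.9 HV × 9.807 MPa/HV = 3814 MPa = 3.814e+09 Pa.
Working in SI base units: W = 2662 N, H = 3.814e+09 Pa, K = 2.076e-06.
Worn volume V = K·W·L/H = 2.076e-06 · 2662 · 2280 / 3.814e+09 = 3.304e-09 m³.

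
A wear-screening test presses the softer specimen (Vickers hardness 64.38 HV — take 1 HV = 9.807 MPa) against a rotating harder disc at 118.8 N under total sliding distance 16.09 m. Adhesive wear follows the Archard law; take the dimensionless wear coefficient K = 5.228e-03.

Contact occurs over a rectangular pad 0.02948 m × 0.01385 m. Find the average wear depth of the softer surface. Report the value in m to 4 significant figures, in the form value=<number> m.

The intermediates appear rounded. All working math carries full float precision, and rounded once at the end to four significant digits.
Hardness H = 64.38 HV × 9.807 MPa/HV = 631.4 MPa = 6.314e+08 Pa.
Contact area A = 0.02948 m × 0.01385 m = 4.083e-04 m².
Working in SI base units: W = 118.8 N, H = 6.314e+08 Pa, K = 5.228e-03.
The Archard volume V = K·W·L/H = 5.228e-03 · 118.8 · 16.09 / 6.314e+08 = 1.583e-08 m³.
Depth of wear h = V/A = 1.583e-08 / 4.083e-04 = 3.877e-05 m.

value=3.877e-05 m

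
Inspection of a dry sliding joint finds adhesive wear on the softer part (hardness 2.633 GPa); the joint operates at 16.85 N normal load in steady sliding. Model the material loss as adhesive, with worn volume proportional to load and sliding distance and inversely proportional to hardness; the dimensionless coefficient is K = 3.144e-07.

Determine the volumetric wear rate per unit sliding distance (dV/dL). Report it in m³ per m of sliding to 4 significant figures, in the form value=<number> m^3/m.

value=2.012e-15 m^3/m

Intermediate values appear rounded, and the computation runs at full precision; rounded just once to four significant digits.
Hardness H = 2.633 GPa = 2.633e+09 Pa.
In SI base units, W = 16.85 N, H = 2.633e+09 Pa, K = 3.144e-07.
Sliding wear rate dV/dL = K·W/H, so: 3.144e-07 · 16.85 / 2.633e+09 = 2.012e-15 m³/m.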